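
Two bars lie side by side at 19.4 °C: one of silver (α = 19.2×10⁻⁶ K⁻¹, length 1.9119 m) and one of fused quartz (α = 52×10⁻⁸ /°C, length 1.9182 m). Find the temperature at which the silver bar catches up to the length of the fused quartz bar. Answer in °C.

T = 195.8 °C

L₁(1 + α₁ΔT) = L₂(1 + α₂ΔT) ⇒ ΔT = (L₂ − L₁)/(α₁L₁ − α₂L₂)
L₂ − L₁ = 1.9182 − 1.9119 = 6.30×10⁻³ m
α₁L₁ − α₂L₂ = 19.2×10⁻⁶×1.9119 − 52×10⁻⁸×1.9182 = 3.5711016×10⁻⁵ m/K
ΔT = 6.30×10⁻³ / 3.5711016×10⁻⁵ = 176.416 K
T = 19.4 + 176.416 = 195.816 °C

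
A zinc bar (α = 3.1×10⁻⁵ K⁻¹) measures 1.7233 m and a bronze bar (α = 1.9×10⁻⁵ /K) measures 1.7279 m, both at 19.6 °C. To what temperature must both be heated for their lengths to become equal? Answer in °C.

L₁(1 + α₁ΔT) = L₂(1 + α₂ΔT) ⇒ ΔT = (L₂ − L₁)/(α₁L₁ − α₂L₂)
L₂ − L₁ = 1.7279 − 1.7233 = 4.60×10⁻³ m
α₁L₁ − α₂L₂ = 3.1×10⁻⁵×1.7233 − 1.9×10⁻⁵×1.7279 = 2.05922×10⁻⁵ m/K
ΔT = 4.60×10⁻³ / 2.05922×10⁻⁵ = 223.386 K
T = 19.6 + 223.386 = 242.986 °C

T = 243.0 °C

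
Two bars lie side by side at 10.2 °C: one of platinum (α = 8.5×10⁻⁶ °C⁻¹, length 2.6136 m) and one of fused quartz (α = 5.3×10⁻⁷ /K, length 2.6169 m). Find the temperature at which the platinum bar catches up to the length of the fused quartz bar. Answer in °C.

T = 168.6 °C

Equal length when α₁L₁ΔT − α₂L₂ΔT = L₂ − L₁ = 3.30×10⁻³ m
α₁L₁ = 2.22156×10⁻⁵, α₂L₂ = 1.386957×10⁻⁶ → Δ(αL) = 2.0828643×10⁻⁵ m/K
ΔT = 3.30×10⁻³ / 2.0828643×10⁻⁵ = 158.436 K, so T = 10.2 + 158.436 = 168.636 °C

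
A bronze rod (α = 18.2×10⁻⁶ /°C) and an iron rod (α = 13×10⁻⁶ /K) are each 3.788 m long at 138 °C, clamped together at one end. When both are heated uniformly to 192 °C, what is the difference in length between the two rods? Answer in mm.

ΔT = 54 K
bronze: ΔL = 18.2×10⁻⁶ × 3.788 m × 54 = 3.7228×10⁻³ m = 3.7228 mm
iron: ΔL = 13×10⁻⁶ × 3.788 m × 54 = 2.6592×10⁻³ m = 2.6592 mm
difference = 3.7228 − 2.6592 = 1.0636 mm

1.06 mm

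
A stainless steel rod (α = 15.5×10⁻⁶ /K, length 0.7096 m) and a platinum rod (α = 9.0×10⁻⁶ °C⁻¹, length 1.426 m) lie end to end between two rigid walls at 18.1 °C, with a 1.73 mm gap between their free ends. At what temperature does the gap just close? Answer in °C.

α₁L₁ = 1.09988×10⁻⁵ m/K, α₂L₂ = 1.2834×10⁻⁵ m/K → total 2.38328×10⁻⁵ m/K
ΔT = g/(α₁L₁+α₂L₂) = 1.73×10⁻³ / 2.38328×10⁻⁵ = 72.589 K
T = 18.1 + 72.589 = 90.689 °C

T = 90.7 °C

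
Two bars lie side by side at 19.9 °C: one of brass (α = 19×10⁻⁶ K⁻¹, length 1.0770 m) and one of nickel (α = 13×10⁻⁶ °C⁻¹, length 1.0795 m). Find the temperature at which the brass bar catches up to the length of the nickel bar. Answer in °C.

T = 408.7 °C

Equal length when α₁L₁ΔT − α₂L₂ΔT = L₂ − L₁ = 2.50×10⁻³ m
α₁L₁ = 2.0463×10⁻⁵, α₂L₂ = 1.40335×10⁻⁵ → Δ(αL) = 6.4295×10⁻⁶ m/K
ΔT = 2.50×10⁻³ / 6.4295×10⁻⁶ = 388.833 K, so T = 19.9 + 388.833 = 408.733 °C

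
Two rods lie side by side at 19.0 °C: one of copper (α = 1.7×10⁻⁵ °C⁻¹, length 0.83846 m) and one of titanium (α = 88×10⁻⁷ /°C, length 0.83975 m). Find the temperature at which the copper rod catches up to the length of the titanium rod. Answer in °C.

Equal length when α₁L₁ΔT − α₂L₂ΔT = L₂ − L₁ = 1.29×10⁻³ m
α₁L₁ = 1.425382×10⁻⁵, α₂L₂ = 7.3898×10⁻⁶ → Δ(αL) = 6.86402×10⁻⁶ m/K
ΔT = 1.29×10⁻³ / 6.86402×10⁻⁶ = 187.937 K, so T = 19.0 + 187.937 = 206.937 °C

T = 206.9 °C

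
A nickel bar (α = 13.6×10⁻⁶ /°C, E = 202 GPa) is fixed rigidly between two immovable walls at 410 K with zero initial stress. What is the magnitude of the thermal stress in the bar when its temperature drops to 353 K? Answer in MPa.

σ = 157 MPa

Fully constrained: the free strain ε = αΔT is blocked, so σ = Eε = EαΔT.
|ΔT| = 57 K
σ = 202×10⁹ × 13.6×10⁻⁶ × 57 = 1.57×10⁸ Pa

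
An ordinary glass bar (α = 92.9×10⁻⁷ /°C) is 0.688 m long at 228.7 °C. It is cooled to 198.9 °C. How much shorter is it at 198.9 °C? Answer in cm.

ΔL = 0.0190 cm

|ΔT| = |198.9 − 228.7| = 29.8 K
ΔL = αL₀ΔT = (92.9×10⁻⁷)(0.688)(29.8) = 1.90×10⁻⁴ m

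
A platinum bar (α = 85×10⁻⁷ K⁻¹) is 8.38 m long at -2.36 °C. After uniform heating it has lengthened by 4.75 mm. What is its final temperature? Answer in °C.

T = 64.3 °C

ΔL = αL₀ΔT ⇒ ΔT = ΔL / (αL₀)
ΔT = 4.75×10⁻³ m / (85×10⁻⁷ × 8.38 m) = 66.685 K
T = -2.36 + 66.685 = 64.325 °C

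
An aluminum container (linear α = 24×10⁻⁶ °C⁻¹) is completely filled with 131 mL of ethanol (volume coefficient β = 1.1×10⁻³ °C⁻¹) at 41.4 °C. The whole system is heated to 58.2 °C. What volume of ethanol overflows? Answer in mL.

2.26 mL

The container also expands: β_container ≈ 3α = 7.2×10⁻⁵ /K
Net overflow = V₀(β_liq − 3α_cont)ΔT
β − 3α = 1.10×10⁻³ − 7.2×10⁻⁵ = 1.028×10⁻³ /K; ΔT = 16.8 K
ΔV = 131 × 1.028×10⁻³ × 16.8 = 2.26 mL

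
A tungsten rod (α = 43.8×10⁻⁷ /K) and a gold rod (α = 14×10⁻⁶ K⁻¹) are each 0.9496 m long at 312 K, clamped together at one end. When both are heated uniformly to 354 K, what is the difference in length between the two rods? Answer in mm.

0.384 mm

ΔT = 42 K
tungsten: ΔL = 43.8×10⁻⁷ × 0.9496 m × 42 = 1.7469×10⁻⁴ m = 0.17469 mm
gold: ΔL = 14×10⁻⁶ × 0.9496 m × 42 = 5.5836×10⁻⁴ m = 0.55836 mm
difference = 0.55836 − 0.17469 = 0.38367 mm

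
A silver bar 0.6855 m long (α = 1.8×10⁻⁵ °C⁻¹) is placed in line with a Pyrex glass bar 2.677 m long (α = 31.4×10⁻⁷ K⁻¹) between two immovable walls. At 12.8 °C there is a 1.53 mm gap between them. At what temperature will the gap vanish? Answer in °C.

T = 86.6 °C

Gap closes when ΔL₁ + ΔL₂ = 1.53 mm = 1.53×10⁻³ m
(α₁L₁ + α₂L₂)ΔT = g
α₁L₁ + α₂L₂ = 1.8×10⁻⁵×0.6855 + 31.4×10⁻⁷×2.677 = 2.074478×10⁻⁵ m/K
ΔT = 1.53×10⁻³ / 2.074478×10⁻⁵ = 73.753 K
T = 12.8 + 73.753 = 86.553 °C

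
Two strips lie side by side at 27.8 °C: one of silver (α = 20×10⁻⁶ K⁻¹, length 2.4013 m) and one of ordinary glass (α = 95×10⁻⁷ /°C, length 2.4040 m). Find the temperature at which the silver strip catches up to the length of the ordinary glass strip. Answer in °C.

L₁(1 + α₁ΔT) = L₂(1 + α₂ΔT) ⇒ ΔT = (L₂ − L₁)/(α₁L₁ − α₂L₂)
L₂ − L₁ = 2.4040 − 2.4013 = 2.70×10⁻³ m
α₁L₁ − α₂L₂ = 20×10⁻⁶×2.4013 − 95×10⁻⁷×2.4040 = 2.5188×10⁻⁵ m/K
ΔT = 2.70×10⁻³ / 2.5188×10⁻⁵ = 107.194 K
T = 27.8 + 107.194 = 134.994 °C

T = 135.0 °C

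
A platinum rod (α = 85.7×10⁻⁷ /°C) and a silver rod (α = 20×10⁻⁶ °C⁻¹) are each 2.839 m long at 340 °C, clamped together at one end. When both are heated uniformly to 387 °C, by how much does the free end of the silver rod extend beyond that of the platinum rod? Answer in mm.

ΔT = 47 K
platinum: ΔL = 85.7×10⁻⁷ × 2.839 m × 47 = 1.1435×10⁻³ m = 1.1435 mm
silver: ΔL = 20×10⁻⁶ × 2.839 m × 47 = 2.6687×10⁻³ m = 2.6687 mm
difference = 2.6687 − 1.1435 = 1.5252 mm

1.53 mm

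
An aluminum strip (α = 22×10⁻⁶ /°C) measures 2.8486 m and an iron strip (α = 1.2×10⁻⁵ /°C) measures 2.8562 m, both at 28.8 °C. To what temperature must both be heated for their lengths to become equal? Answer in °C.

L₁(1 + α₁ΔT) = L₂(1 + α₂ΔT) ⇒ ΔT = (L₂ − L₁)/(α₁L₁ − α₂L₂)
L₂ − L₁ = 2.8562 − 2.8486 = 7.60×10⁻³ m
α₁L₁ − α₂L₂ = 22×10⁻⁶×2.8486 − 1.2×10⁻⁵×2.8562 = 2.83948×10⁻⁵ m/K
ΔT = 7.60×10⁻³ / 2.83948×10⁻⁵ = 267.655 K
T = 28.8 + 267.655 = 296.455 °C

T = 296.5 °C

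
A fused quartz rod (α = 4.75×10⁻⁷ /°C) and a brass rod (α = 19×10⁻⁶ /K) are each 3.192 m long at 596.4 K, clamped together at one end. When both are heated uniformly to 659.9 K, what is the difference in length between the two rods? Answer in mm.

ΔT = 63.5 K
fused quartz: ΔL = 4.75×10⁻⁷ × 3.192 m × 63.5 = 9.6279×10⁻⁵ m = 0.096279 mm
brass: ΔL = 19×10⁻⁶ × 3.192 m × 63.5 = 3.8511×10⁻³ m = 3.8511 mm
difference = 3.8511 − 0.096279 = 3.754821 mm

3.75 mm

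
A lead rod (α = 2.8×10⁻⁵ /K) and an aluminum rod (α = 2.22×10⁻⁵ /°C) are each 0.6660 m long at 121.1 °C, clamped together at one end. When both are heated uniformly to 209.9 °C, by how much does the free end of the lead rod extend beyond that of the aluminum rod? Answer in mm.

0.343 mm

ΔT = 88.8 K
lead: ΔL = 2.8×10⁻⁵ × 0.6660 m × 88.8 = 1.6559×10⁻³ m = 1.6559 mm
aluminum: ΔL = 2.22×10⁻⁵ × 0.6660 m × 88.8 = 1.3129×10⁻³ m = 1.3129 mm
difference = 1.6559 − 1.3129 = 0.3430 mm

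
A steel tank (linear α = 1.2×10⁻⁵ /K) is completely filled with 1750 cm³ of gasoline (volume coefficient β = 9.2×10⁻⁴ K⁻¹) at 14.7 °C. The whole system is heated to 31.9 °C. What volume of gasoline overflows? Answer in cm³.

The tank also expands: β_container ≈ 3α = 3.6×10⁻⁵ /K
Net overflow = V₀(β_liq − 3α_cont)ΔT
β − 3α = 9.20×10⁻⁴ − 3.6×10⁻⁵ = 8.84×10⁻⁴ /K; ΔT = 17.2 K
ΔV = 1750 × 8.84×10⁻⁴ × 17.2 = 26.6 cm³

26.6 cm³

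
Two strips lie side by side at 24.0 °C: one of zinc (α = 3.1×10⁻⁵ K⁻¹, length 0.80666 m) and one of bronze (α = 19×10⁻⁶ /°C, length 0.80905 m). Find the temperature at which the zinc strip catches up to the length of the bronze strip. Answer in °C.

T = 272.1 °C

L₁(1 + α₁ΔT) = L₂(1 + α₂ΔT) ⇒ ΔT = (L₂ − L₁)/(α₁L₁ − α₂L₂)
L₂ − L₁ = 0.80905 − 0.80666 = 2.39×10⁻³ m
α₁L₁ − α₂L₂ = 3.1×10⁻⁵×0.80666 − 19×10⁻⁶×0.80905 = 9.63451×10⁻⁶ m/K
ΔT = 2.39×10⁻³ / 9.63451×10⁻⁶ = 248.067 K
T = 24.0 + 248.067 = 272.067 °C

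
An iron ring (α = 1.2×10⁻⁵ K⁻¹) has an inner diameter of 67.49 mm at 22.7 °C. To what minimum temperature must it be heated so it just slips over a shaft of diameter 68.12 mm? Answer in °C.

Required Δd = 68.12 − 67.49 = 0.63 mm
Δd = αd₀ΔT ⇒ ΔT = Δd/(αd₀) = 0.63 / (1.2×10⁻⁵ × 67.49) = 777.89 K
T_min = 22.7 + 777.89 = 800.59 °C

T = 801 °C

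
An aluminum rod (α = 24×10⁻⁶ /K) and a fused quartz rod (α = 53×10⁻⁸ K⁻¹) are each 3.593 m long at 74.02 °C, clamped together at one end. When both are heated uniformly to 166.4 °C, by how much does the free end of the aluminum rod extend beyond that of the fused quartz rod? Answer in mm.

ΔT = 92.38 K
aluminum: ΔL = 24×10⁻⁶ × 3.593 m × 92.38 = 7.9661×10⁻³ m = 7.9661 mm
fused quartz: ΔL = 53×10⁻⁸ × 3.593 m × 92.38 = 1.7592×10⁻⁴ m = 0.17592 mm
difference = 7.9661 − 0.17592 = 7.79018 mm

7.79 mm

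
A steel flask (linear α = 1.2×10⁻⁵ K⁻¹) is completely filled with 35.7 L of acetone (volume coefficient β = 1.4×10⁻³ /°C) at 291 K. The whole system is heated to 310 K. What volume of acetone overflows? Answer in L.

0.925 L

The flask also expands: β_container ≈ 3α = 3.6×10⁻⁵ /K
Net overflow = V₀(β_liq − 3α_cont)ΔT
β − 3α = 1.40×10⁻³ − 3.6×10⁻⁵ = 1.364×10⁻³ /K; ΔT = 19 K
ΔV = 35.7 × 1.364×10⁻³ × 19 = 0.925 L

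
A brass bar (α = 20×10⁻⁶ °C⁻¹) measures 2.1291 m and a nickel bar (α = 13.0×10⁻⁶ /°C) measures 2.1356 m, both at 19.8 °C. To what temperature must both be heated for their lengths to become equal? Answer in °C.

Equal length when α₁L₁ΔT − α₂L₂ΔT = L₂ − L₁ = 6.50×10⁻³ m
α₁L₁ = 4.2582×10⁻⁵, α₂L₂ = 2.77628×10⁻⁵ → Δ(αL) = 1.48192×10⁻⁵ m/K
ΔT = 6.50×10⁻³ / 1.48192×10⁻⁵ = 438.620 K, so T = 19.8 + 438.620 = 458.420 °C

T = 458.4 °C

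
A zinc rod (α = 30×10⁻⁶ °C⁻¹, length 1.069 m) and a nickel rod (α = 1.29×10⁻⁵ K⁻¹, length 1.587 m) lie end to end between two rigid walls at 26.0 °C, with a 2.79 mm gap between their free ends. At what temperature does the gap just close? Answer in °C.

T = 79.1 °C

α₁L₁ = 3.207×10⁻⁵ m/K, α₂L₂ = 2.04723×10⁻⁵ m/K → total 5.25423×10⁻⁵ m/K
ΔT = g/(α₁L₁+α₂L₂) = 2.79×10⁻³ / 5.25423×10⁻⁵ = 53.100 K
T = 26.0 + 53.100 = 79.100 °C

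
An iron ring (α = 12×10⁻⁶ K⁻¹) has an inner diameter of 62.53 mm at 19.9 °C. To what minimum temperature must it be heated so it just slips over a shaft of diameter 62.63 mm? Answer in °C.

T = 153 °C

Required Δd = 62.63 − 62.53 = 0.10 mm
Δd = αd₀ΔT ⇒ ΔT = Δd/(αd₀) = 0.10 / (12×10⁻⁶ × 62.53) = 133.27 K
T_min = 19.9 + 133.27 = 153.17 °C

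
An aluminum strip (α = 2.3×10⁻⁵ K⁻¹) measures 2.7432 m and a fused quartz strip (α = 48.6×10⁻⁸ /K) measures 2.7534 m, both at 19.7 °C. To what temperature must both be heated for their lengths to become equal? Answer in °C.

L₁(1 + α₁ΔT) = L₂(1 + α₂ΔT) ⇒ ΔT = (L₂ − L₁)/(α₁L₁ − α₂L₂)
L₂ − L₁ = 2.7534 − 2.7432 = 1.02×10⁻² m
α₁L₁ − α₂L₂ = 2.3×10⁻⁵×2.7432 − 48.6×10⁻⁸×2.7534 = 6.17554476×10⁻⁵ m/K
ΔT = 1.02×10⁻² / 6.17554476×10⁻⁵ = 165.168 K
T = 19.7 + 165.168 = 184.868 °C

T = 184.9 °C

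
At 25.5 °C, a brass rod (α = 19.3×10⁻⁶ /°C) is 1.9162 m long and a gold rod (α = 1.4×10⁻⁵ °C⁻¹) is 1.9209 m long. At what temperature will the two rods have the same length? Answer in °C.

T = 491.3 °C

Equal length when α₁L₁ΔT − α₂L₂ΔT = L₂ − L₁ = 4.70×10⁻³ m
α₁L₁ = 3.698266×10⁻⁵, α₂L₂ = 2.68926×10⁻⁵ → Δ(αL) = 1.009006×10⁻⁵ m/K
ΔT = 4.70×10⁻³ / 1.009006×10⁻⁵ = 465.805 K, so T = 25.5 + 465.805 = 491.305 °C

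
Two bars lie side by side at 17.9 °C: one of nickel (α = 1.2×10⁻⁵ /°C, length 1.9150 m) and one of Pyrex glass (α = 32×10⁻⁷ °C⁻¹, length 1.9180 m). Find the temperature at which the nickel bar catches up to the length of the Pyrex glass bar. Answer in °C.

L₁(1 + α₁ΔT) = L₂(1 + α₂ΔT) ⇒ ΔT = (L₂ − L₁)/(α₁L₁ − α₂L₂)
L₂ − L₁ = 1.9180 − 1.9150 = 3.00×10⁻³ m
α₁L₁ − α₂L₂ = 1.2×10⁻⁵×1.9150 − 32×10⁻⁷×1.9180 = 1.68424×10⁻⁵ m/K
ΔT = 3.00×10⁻³ / 1.68424×10⁻⁵ = 178.122 K
T = 17.9 + 178.122 = 196.022 °C

T = 196.0 °C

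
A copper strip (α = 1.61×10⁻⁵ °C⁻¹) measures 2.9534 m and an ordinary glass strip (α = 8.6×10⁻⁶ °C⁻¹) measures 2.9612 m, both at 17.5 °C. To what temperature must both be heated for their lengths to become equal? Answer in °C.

Equal length when α₁L₁ΔT − α₂L₂ΔT = L₂ − L₁ = 7.80×10⁻³ m
α₁L₁ = 4.754974×10⁻⁵, α₂L₂ = 2.546632×10⁻⁵ → Δ(αL) = 2.208342×10⁻⁵ m/K
ΔT = 7.80×10⁻³ / 2.208342×10⁻⁵ = 353.206 K, so T = 17.5 + 353.206 = 370.706 °C

T = 370.7 °C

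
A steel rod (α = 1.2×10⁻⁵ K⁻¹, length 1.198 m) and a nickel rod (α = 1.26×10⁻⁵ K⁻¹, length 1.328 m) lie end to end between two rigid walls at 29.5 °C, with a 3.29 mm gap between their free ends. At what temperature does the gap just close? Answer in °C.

α₁L₁ = 1.4376×10⁻⁵ m/K, α₂L₂ = 1.67328×10⁻⁵ m/K → total 3.11088×10⁻⁵ m/K
ΔT = g/(α₁L₁+α₂L₂) = 3.29×10⁻³ / 3.11088×10⁻⁵ = 105.76 K
T = 29.5 + 105.76 = 135.26 °C

T = 135 °C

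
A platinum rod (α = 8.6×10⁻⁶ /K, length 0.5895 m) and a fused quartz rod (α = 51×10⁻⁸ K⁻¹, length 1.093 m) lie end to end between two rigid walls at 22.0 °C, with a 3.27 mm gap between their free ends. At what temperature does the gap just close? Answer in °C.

T = 603 °C

Gap closes when ΔL₁ + ΔL₂ = 3.27 mm = 3.27×10⁻³ m
(α₁L₁ + α₂L₂)ΔT = g
α₁L₁ + α₂L₂ = 8.6×10⁻⁶×0.5895 + 51×10⁻⁸×1.093 = 5.62713×10⁻⁶ m/K
ΔT = 3.27×10⁻³ / 5.62713×10⁻⁶ = 581.11 K
T = 22.0 + 581.11 = 603.11 °C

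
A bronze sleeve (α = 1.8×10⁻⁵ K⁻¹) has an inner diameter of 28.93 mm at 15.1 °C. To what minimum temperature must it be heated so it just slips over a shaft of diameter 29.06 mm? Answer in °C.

Required Δd = 29.06 − 28.93 = 0.13 mm
Δd = αd₀ΔT ⇒ ΔT = Δd/(αd₀) = 0.13 / (1.8×10⁻⁵ × 28.93) = 249.64 K
T_min = 15.1 + 249.64 = 264.74 °C

T = 265 °C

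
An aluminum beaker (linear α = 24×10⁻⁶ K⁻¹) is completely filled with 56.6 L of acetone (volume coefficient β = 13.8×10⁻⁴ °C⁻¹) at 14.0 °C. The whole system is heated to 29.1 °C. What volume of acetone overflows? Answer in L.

The beaker also expands: β_container ≈ 3α = 7.2×10⁻⁵ /K
Net overflow = V₀(β_liq − 3α_cont)ΔT
β − 3α = 1.38×10⁻³ − 7.2×10⁻⁵ = 1.308×10⁻³ /K; ΔT = 15.1 K
ΔV = 56.6 × 1.308×10⁻³ × 15.1 = 1.12 L

1.12 L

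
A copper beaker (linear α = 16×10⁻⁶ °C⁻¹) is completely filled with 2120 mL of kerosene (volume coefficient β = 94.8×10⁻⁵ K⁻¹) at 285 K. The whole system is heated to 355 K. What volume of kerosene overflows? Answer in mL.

The beaker also expands: β_container ≈ 3α = 4.8×10⁻⁵ /K
Net overflow = V₀(β_liq − 3α_cont)ΔT
β − 3α = 9.48×10⁻⁴ − 4.8×10⁻⁵ = 9.00×10⁻⁴ /K; ΔT = 70 K
ΔV = 2120 × 9.00×10⁻⁴ × 70 = 134 mL

134 mL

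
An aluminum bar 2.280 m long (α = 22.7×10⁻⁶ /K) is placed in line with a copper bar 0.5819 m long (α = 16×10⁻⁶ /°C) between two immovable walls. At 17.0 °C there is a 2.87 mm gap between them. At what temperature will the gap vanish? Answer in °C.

Gap closes when ΔL₁ + ΔL₂ = 2.87 mm = 2.87×10⁻³ m
(α₁L₁ + α₂L₂)ΔT = g
α₁L₁ + α₂L₂ = 22.7×10⁻⁶×2.280 + 16×10⁻⁶×0.5819 = 6.10664×10⁻⁵ m/K
ΔT = 2.87×10⁻³ / 6.10664×10⁻⁵ = 46.998 K
T = 17.0 + 46.998 = 63.998 °C

T = 64.0 °C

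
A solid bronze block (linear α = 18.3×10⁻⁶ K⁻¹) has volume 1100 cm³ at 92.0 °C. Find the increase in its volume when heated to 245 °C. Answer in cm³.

ΔV = 9.24 cm³

Isotropic solid: β ≈ 3α = 5.5×10⁻⁵ /K; ΔT = 153.0 K
ΔV = 3αV₀ΔT = 3(18.3×10⁻⁶)(1100)(153.0) = 9.24 cm³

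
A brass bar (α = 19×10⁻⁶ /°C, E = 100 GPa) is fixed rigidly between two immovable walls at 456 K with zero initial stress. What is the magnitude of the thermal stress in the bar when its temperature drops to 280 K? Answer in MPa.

σ = 334 MPa

Fully constrained: the free strain ε = αΔT is blocked, so σ = Eε = EαΔT.
|ΔT| = 176 K
σ = 100×10⁹ × 19×10⁻⁶ × 176 = 3.34×10⁸ Pa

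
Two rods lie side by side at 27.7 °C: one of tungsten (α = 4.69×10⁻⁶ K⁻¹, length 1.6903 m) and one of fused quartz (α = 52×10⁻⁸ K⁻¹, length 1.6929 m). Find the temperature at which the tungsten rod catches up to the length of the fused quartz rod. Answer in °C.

L₁(1 + α₁ΔT) = L₂(1 + α₂ΔT) ⇒ ΔT = (L₂ − L₁)/(α₁L₁ − α₂L₂)
L₂ − L₁ = 1.6929 − 1.6903 = 2.60×10⁻³ m
α₁L₁ − α₂L₂ = 4.69×10⁻⁶×1.6903 − 52×10⁻⁸×1.6929 = 7.047199×10⁻⁶ m/K
ΔT = 2.60×10⁻³ / 7.047199×10⁻⁶ = 368.941 K
T = 27.7 + 368.941 = 396.641 °C

T = 396.6 °C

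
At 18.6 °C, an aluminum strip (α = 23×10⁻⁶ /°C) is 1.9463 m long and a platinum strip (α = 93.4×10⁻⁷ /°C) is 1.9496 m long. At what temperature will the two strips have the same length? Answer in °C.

L₁(1 + α₁ΔT) = L₂(1 + α₂ΔT) ⇒ ΔT = (L₂ − L₁)/(α₁L₁ − α₂L₂)
L₂ − L₁ = 1.9496 − 1.9463 = 3.30×10⁻³ m
α₁L₁ − α₂L₂ = 23×10⁻⁶×1.9463 − 93.4×10⁻⁷×1.9496 = 2.6555636×10⁻⁵ m/K
ΔT = 3.30×10⁻³ / 2.6555636×10⁻⁵ = 124.267 K
T = 18.6 + 124.267 = 142.867 °C

T = 142.9 °C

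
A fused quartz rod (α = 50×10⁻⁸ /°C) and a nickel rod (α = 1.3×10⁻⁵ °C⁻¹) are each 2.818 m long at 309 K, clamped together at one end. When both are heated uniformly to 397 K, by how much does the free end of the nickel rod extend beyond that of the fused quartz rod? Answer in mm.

ΔT = 88 K
fused quartz: ΔL = 50×10⁻⁸ × 2.818 m × 88 = 1.2399×10⁻⁴ m = 0.12399 mm
nickel: ΔL = 1.3×10⁻⁵ × 2.818 m × 88 = 3.2238×10⁻³ m = 3.2238 mm
difference = 3.2238 − 0.12399 = 3.09981 mm

3.10 mm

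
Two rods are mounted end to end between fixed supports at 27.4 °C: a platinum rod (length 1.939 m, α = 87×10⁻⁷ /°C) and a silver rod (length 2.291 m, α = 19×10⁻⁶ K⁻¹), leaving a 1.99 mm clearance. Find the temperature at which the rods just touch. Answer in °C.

T = 60.3 °C

Gap closes when ΔL₁ + ΔL₂ = 1.99 mm = 1.99×10⁻³ m
(α₁L₁ + α₂L₂)ΔT = g
α₁L₁ + α₂L₂ = 87×10⁻⁷×1.939 + 19×10⁻⁶×2.291 = 6.03983×10⁻⁵ m/K
ΔT = 1.99×10⁻³ / 6.03983×10⁻⁵ = 32.948 K
T = 27.4 + 32.948 = 60.348 °C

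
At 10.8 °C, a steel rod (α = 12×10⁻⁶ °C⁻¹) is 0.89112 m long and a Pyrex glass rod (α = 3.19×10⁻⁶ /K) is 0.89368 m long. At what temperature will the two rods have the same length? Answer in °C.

T = 337.2 °C

L₁(1 + α₁ΔT) = L₂(1 + α₂ΔT) ⇒ ΔT = (L₂ − L₁)/(α₁L₁ − α₂L₂)
L₂ − L₁ = 0.89368 − 0.89112 = 2.56×10⁻³ m
α₁L₁ − α₂L₂ = 12×10⁻⁶×0.89112 − 3.19×10⁻⁶×0.89368 = 7.8426008×10⁻⁶ m/K
ΔT = 2.56×10⁻³ / 7.8426008×10⁻⁶ = 326.422 K
T = 10.8 + 326.422 = 337.222 °C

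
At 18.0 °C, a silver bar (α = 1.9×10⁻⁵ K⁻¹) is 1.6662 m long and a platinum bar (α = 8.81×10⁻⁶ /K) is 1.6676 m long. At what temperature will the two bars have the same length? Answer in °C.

Equal length when α₁L₁ΔT − α₂L₂ΔT = L₂ − L₁ = 1.40×10⁻³ m
α₁L₁ = 3.16578×10⁻⁵, α₂L₂ = 1.4691556×10⁻⁵ → Δ(αL) = 1.6966244×10⁻⁵ m/K
ΔT = 1.40×10⁻³ / 1.6966244×10⁻⁵ = 82.517 K, so T = 18.0 + 82.517 = 100.517 °C

T = 100.5 °C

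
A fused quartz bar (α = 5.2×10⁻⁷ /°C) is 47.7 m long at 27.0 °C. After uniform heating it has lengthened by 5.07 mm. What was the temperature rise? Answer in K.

ΔT = 204 K

ΔL = αL₀ΔT ⇒ ΔT = ΔL / (αL₀)
ΔT = 5.07×10⁻³ m / (5.2×10⁻⁷ × 47.7 m) = 204.40 K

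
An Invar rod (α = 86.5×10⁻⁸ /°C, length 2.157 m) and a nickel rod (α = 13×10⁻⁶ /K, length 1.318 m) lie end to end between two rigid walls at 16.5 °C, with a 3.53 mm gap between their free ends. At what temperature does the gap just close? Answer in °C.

Gap closes when ΔL₁ + ΔL₂ = 3.53 mm = 3.53×10⁻³ m
(α₁L₁ + α₂L₂)ΔT = g
α₁L₁ + α₂L₂ = 86.5×10⁻⁸×2.157 + 13×10⁻⁶×1.318 = 1.8999805×10⁻⁵ m/K
ΔT = 3.53×10⁻³ / 1.8999805×10⁻⁵ = 185.79 K
T = 16.5 + 185.79 = 202.29 °C

T = 202 °C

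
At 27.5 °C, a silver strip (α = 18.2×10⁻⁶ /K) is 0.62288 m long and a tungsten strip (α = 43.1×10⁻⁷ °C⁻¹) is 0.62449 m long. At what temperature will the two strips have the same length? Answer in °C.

T = 213.7 °C

Equal length when α₁L₁ΔT − α₂L₂ΔT = L₂ − L₁ = 1.61×10⁻³ m
α₁L₁ = 1.1336416×10⁻⁵, α₂L₂ = 2.6915519×10⁻⁶ → Δ(αL) = 8.6448641×10⁻⁶ m/K
ΔT = 1.61×10⁻³ / 8.6448641×10⁻⁶ = 186.238 K, so T = 27.5 + 186.238 = 213.738 °C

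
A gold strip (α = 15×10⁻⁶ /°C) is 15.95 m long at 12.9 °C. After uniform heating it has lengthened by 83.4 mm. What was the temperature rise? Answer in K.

ΔT = 349 K

ΔL = αL₀ΔT ⇒ ΔT = ΔL / (αL₀)
ΔT = 83.4×10⁻³ m / (15×10⁻⁶ × 15.95 m) = 348.59 K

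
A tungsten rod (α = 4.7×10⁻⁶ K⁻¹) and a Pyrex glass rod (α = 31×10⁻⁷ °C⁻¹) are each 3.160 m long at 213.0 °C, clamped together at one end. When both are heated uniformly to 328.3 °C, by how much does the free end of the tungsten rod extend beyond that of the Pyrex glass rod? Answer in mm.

0.583 mm

ΔT = 115.3 K
tungsten: ΔL = 4.7×10⁻⁶ × 3.160 m × 115.3 = 1.7124×10⁻³ m = 1.7124 mm
Pyrex glass: ΔL = 31×10⁻⁷ × 3.160 m × 115.3 = 1.1295×10⁻³ m = 1.1295 mm
difference = 1.7124 − 1.1295 = 0.5829 mm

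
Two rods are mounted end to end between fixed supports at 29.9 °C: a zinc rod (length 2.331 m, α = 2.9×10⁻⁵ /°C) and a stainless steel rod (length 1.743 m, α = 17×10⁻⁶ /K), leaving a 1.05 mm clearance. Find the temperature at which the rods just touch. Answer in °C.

T = 40.7 °C

Gap closes when ΔL₁ + ΔL₂ = 1.05 mm = 1.05×10⁻³ m
(α₁L₁ + α₂L₂)ΔT = g
α₁L₁ + α₂L₂ = 2.9×10⁻⁵×2.331 + 17×10⁻⁶×1.743 = 9.723×10⁻⁵ m/K
ΔT = 1.05×10⁻³ / 9.723×10⁻⁵ = 10.799 K
T = 29.9 + 10.799 = 40.699 °C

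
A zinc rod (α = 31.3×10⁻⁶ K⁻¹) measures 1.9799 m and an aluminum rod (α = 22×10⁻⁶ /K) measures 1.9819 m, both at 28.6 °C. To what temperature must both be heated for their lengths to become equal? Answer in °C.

L₁(1 + α₁ΔT) = L₂(1 + α₂ΔT) ⇒ ΔT = (L₂ − L₁)/(α₁L₁ − α₂L₂)
L₂ − L₁ = 1.9819 − 1.9799 = 2.00×10⁻³ m
α₁L₁ − α₂L₂ = 31.3×10⁻⁶×1.9799 − 22×10⁻⁶×1.9819 = 1.836907×10⁻⁵ m/K
ΔT = 2.00×10⁻³ / 1.836907×10⁻⁵ = 108.879 K
T = 28.6 + 108.879 = 137.479 °C

T = 137.5 °C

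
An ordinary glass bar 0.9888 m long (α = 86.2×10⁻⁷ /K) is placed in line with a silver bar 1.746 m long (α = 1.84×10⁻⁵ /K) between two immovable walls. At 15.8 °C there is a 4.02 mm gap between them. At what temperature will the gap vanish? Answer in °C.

T = 115 °C

α₁L₁ = 8.523456×10⁻⁶ m/K, α₂L₂ = 3.21264×10⁻⁵ m/K → total 4.0649856×10⁻⁵ m/K
ΔT = g/(α₁L₁+α₂L₂) = 4.02×10⁻³ / 4.0649856×10⁻⁵ = 98.89 K
T = 15.8 + 98.89 = 114.69 °C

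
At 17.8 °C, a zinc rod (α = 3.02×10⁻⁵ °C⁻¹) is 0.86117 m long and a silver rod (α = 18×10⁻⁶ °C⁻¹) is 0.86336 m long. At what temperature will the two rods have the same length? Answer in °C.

T = 227.0 °C

L₁(1 + α₁ΔT) = L₂(1 + α₂ΔT) ⇒ ΔT = (L₂ − L₁)/(α₁L₁ − α₂L₂)
L₂ − L₁ = 0.86336 − 0.86117 = 2.19×10⁻³ m
α₁L₁ − α₂L₂ = 3.02×10⁻⁵×0.86117 − 18×10⁻⁶×0.86336 = 1.0466854×10⁻⁵ m/K
ΔT = 2.19×10⁻³ / 1.0466854×10⁻⁵ = 209.232 K
T = 17.8 + 209.232 = 227.032 °C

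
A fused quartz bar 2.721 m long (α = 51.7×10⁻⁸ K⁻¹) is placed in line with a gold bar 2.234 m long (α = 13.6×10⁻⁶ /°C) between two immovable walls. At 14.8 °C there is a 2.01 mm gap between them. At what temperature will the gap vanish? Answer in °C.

Gap closes when ΔL₁ + ΔL₂ = 2.01 mm = 2.01×10⁻³ m
(α₁L₁ + α₂L₂)ΔT = g
α₁L₁ + α₂L₂ = 51.7×10⁻⁸×2.721 + 13.6×10⁻⁶×2.234 = 3.1789157×10⁻⁵ m/K
ΔT = 2.01×10⁻³ / 3.1789157×10⁻⁵ = 63.229 K
T = 14.8 + 63.229 = 78.029 °C

T = 78.0 °C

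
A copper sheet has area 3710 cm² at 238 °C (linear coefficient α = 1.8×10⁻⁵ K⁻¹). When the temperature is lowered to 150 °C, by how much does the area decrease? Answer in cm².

ΔA = 11.8 cm²

Area coefficient ≈ 2α; |ΔT| = 88 K
ΔA = 2αA₀ΔT = 2(1.8×10⁻⁵)(3710)(88) = 11.8 cm²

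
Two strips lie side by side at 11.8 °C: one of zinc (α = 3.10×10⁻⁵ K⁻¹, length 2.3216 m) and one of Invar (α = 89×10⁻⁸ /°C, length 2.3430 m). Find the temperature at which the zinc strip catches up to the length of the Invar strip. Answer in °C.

L₁(1 + α₁ΔT) = L₂(1 + α₂ΔT) ⇒ ΔT = (L₂ − L₁)/(α₁L₁ − α₂L₂)
L₂ − L₁ = 2.3430 − 2.3216 = 2.14×10⁻² m
α₁L₁ − α₂L₂ = 3.10×10⁻⁵×2.3216 − 89×10⁻⁸×2.3430 = 6.988433×10⁻⁵ m/K
ΔT = 2.14×10⁻² / 6.988433×10⁻⁵ = 306.220 K
T = 11.8 + 306.220 = 318.020 °C

T = 318.0 °C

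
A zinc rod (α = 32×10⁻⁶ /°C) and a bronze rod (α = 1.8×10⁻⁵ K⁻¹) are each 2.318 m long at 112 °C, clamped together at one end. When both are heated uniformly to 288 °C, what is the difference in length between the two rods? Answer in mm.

5.71 mm

ΔT = 176 K
zinc: ΔL = 32×10⁻⁶ × 2.318 m × 176 = 1.3055×10⁻² m = 13.055 mm
bronze: ΔL = 1.8×10⁻⁵ × 2.318 m × 176 = 7.3434×10⁻³ m = 7.3434 mm
difference = 13.055 − 7.3434 = 5.7116 mm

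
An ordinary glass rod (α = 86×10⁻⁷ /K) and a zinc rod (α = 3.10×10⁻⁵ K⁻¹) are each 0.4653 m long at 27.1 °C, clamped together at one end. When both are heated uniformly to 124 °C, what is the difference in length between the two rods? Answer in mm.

1.01 mm

ΔT = 96.9 K
ordinary glass: ΔL = 86×10⁻⁷ × 0.4653 m × 96.9 = 3.8775×10⁻⁴ m = 0.38775 mm
zinc: ΔL = 3.10×10⁻⁵ × 0.4653 m × 96.9 = 1.3977×10⁻³ m = 1.3977 mm
difference = 1.3977 − 0.38775 = 1.00995 mm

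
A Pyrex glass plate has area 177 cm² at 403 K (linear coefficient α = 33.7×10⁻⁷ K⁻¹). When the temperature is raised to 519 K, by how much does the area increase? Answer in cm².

Area coefficient ≈ 2α; |ΔT| = 116 K
ΔA = 2αA₀ΔT = 2(33.7×10⁻⁷)(177)(116) = 0.138 cm²

ΔA = 0.138 cm²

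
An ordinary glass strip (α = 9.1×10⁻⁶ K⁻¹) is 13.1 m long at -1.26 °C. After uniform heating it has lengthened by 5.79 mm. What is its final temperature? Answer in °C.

T = 47.3 °C

ΔL = αL₀ΔT ⇒ ΔT = ΔL / (αL₀)
ΔT = 5.79×10⁻³ m / (9.1×10⁻⁶ × 13.1 m) = 48.570 K
T = -1.26 + 48.570 = 47.310 °C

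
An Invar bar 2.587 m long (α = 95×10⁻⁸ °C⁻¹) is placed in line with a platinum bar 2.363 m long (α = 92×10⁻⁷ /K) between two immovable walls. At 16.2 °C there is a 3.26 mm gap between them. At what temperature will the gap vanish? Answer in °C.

Gap closes when ΔL₁ + ΔL₂ = 3.26 mm = 3.26×10⁻³ m
(α₁L₁ + α₂L₂)ΔT = g
α₁L₁ + α₂L₂ = 95×10⁻⁸×2.587 + 92×10⁻⁷×2.363 = 2.419725×10⁻⁵ m/K
ΔT = 3.26×10⁻³ / 2.419725×10⁻⁵ = 134.73 K
T = 16.2 + 134.73 = 150.93 °C

T = 151 °C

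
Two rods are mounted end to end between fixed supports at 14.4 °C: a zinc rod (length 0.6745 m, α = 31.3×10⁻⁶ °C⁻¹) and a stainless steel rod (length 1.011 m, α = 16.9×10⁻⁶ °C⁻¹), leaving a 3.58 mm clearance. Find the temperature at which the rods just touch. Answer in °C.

T = 108 °C

α₁L₁ = 2.111185×10⁻⁵ m/K, α₂L₂ = 1.70859×10⁻⁵ m/K → total 3.819775×10⁻⁵ m/K
ΔT = g/(α₁L₁+α₂L₂) = 3.58×10⁻³ / 3.819775×10⁻⁵ = 93.72 K
T = 14.4 + 93.72 = 108.12 °C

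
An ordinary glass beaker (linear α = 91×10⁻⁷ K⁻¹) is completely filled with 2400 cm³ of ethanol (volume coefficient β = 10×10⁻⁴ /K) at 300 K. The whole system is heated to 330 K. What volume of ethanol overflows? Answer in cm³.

The beaker also expands: β_container ≈ 3α = 2.73×10⁻⁵ /K
Net overflow = V₀(β_liq − 3α_cont)ΔT
β − 3α = 1.00×10⁻³ − 2.73×10⁻⁵ = 9.727×10⁻⁴ /K; ΔT = 30 K
ΔV = 2400 × 9.727×10⁻⁴ × 30 = 70.0 cm³

70.0 cm³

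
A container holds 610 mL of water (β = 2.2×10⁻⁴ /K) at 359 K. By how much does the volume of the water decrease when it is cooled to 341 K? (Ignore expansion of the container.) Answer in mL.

|ΔT| = |341 − 359| = 18 K
ΔV = βV₀ΔT = (2.2×10⁻⁴)(610)(18) = 2.42 mL

ΔV = 2.42 mL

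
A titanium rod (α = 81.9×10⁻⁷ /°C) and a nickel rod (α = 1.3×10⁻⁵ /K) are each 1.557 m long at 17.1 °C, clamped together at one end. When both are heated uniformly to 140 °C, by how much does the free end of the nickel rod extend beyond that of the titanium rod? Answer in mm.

ΔT = 122.9 K
titanium: ΔL = 81.9×10⁻⁷ × 1.557 m × 122.9 = 1.5672×10⁻³ m = 1.5672 mm
nickel: ΔL = 1.3×10⁻⁵ × 1.557 m × 122.9 = 2.4876×10⁻³ m = 2.4876 mm
difference = 2.4876 − 1.5672 = 0.9204 mm

0.920 mm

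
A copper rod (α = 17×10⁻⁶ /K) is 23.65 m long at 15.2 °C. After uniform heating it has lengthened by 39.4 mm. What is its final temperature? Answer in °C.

ΔL = αL₀ΔT ⇒ ΔT = ΔL / (αL₀)
ΔT = 39.4×10⁻³ m / (17×10⁻⁶ × 23.65 m) = 98.00 K
T = 15.2 + 98.00 = 113.20 °C

T = 113 °C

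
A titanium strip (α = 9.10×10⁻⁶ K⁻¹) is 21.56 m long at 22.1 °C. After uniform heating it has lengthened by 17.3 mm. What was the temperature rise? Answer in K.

ΔL = αL₀ΔT ⇒ ΔT = ΔL / (αL₀)
ΔT = 17.3×10⁻³ m / (9.10×10⁻⁶ × 21.56 m) = 88.177 K

ΔT = 88.2 K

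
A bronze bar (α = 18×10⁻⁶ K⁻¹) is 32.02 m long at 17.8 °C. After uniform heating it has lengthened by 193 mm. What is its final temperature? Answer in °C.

ΔL = αL₀ΔT ⇒ ΔT = ΔL / (αL₀)
ΔT = 193×10⁻³ m / (18×10⁻⁶ × 32.02 m) = 334.86 K
T = 17.8 + 334.86 = 352.66 °C

T = 353 °C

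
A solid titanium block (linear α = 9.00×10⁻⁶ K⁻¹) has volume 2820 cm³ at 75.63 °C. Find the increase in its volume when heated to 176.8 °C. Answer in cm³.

Isotropic solid: β ≈ 3α = 2.7×10⁻⁵ /K; ΔT = 101.17 K
ΔV = 3αV₀ΔT = 3(9.00×10⁻⁶)(2820)(101.17) = 7.70 cm³

ΔV = 7.70 cm³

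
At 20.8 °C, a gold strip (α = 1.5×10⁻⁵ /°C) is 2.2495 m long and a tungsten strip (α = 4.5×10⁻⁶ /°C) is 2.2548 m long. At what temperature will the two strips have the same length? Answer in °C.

L₁(1 + α₁ΔT) = L₂(1 + α₂ΔT) ⇒ ΔT = (L₂ − L₁)/(α₁L₁ − α₂L₂)
L₂ − L₁ = 2.2548 − 2.2495 = 5.30×10⁻³ m
α₁L₁ − α₂L₂ = 1.5×10⁻⁵×2.2495 − 4.5×10⁻⁶×2.2548 = 2.35959×10⁻⁵ m/K
ΔT = 5.30×10⁻³ / 2.35959×10⁻⁵ = 224.615 K
T = 20.8 + 224.615 = 245.415 °C

T = 245.4 °C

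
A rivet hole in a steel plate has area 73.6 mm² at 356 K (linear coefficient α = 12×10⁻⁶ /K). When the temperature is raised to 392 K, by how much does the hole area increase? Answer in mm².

Area coefficient ≈ 2α; |ΔT| = 36 K
ΔA = 2αA₀ΔT = 2(12×10⁻⁶)(73.6)(36) = 0.0636 mm²

ΔA = 0.0636 mm²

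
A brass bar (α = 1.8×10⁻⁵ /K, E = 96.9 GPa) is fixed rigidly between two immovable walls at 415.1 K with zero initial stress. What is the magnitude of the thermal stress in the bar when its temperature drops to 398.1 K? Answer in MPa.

σ = 29.7 MPa

Fully constrained: the free strain ε = αΔT is blocked, so σ = Eε = EαΔT.
|ΔT| = 17.0 K
σ = 96.9×10⁹ × 1.8×10⁻⁵ × 17.0 = 2.97×10⁷ Pa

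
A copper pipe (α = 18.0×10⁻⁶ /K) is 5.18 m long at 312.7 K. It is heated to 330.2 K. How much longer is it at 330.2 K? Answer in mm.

|ΔT| = |330.2 − 312.7| = 17.5 K
ΔL = αL₀ΔT = (18.0×10⁻⁶)(5.18)(17.5) = 1.63×10⁻³ m

ΔL = 1.63 mm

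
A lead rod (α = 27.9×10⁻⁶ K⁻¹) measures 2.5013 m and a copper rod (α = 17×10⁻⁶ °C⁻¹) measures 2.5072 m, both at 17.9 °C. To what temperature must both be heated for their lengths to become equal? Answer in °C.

L₁(1 + α₁ΔT) = L₂(1 + α₂ΔT) ⇒ ΔT = (L₂ − L₁)/(α₁L₁ − α₂L₂)
L₂ − L₁ = 2.5072 − 2.5013 = 5.90×10⁻³ m
α₁L₁ − α₂L₂ = 27.9×10⁻⁶×2.5013 − 17×10⁻⁶×2.5072 = 2.716387×10⁻⁵ m/K
ΔT = 5.90×10⁻³ / 2.716387×10⁻⁵ = 217.200 K
T = 17.9 + 217.200 = 235.100 °C

T = 235.1 °C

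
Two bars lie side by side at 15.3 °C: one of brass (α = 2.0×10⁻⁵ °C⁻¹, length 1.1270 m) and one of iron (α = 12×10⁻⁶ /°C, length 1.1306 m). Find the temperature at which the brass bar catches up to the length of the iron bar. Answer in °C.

Equal length when α₁L₁ΔT − α₂L₂ΔT = L₂ − L₁ = 3.60×10⁻³ m
α₁L₁ = 2.254×10⁻⁵, α₂L₂ = 1.35672×10⁻⁵ → Δ(αL) = 8.9728×10⁻⁶ m/K
ΔT = 3.60×10⁻³ / 8.9728×10⁻⁶ = 401.213 K, so T = 15.3 + 401.213 = 416.513 °C

T = 416.5 °C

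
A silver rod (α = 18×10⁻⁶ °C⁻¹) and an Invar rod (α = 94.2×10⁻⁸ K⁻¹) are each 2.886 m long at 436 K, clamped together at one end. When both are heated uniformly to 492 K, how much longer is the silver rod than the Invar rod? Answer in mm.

2.76 mm

ΔT = 56 K
silver: ΔL = 18×10⁻⁶ × 2.886 m × 56 = 2.9091×10⁻³ m = 2.9091 mm
Invar: ΔL = 94.2×10⁻⁸ × 2.886 m × 56 = 1.5224×10⁻⁴ m = 0.15224 mm
difference = 2.9091 − 0.15224 = 2.75686 mm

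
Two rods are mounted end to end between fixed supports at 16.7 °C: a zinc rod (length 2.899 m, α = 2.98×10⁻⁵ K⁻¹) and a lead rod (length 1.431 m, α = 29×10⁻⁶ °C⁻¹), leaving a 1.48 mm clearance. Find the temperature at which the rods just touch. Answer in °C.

T = 28.3 °C

Gap closes when ΔL₁ + ΔL₂ = 1.48 mm = 1.48×10⁻³ m
(α₁L₁ + α₂L₂)ΔT = g
α₁L₁ + α₂L₂ = 2.98×10⁻⁵×2.899 + 29×10⁻⁶×1.431 = 1.278892×10⁻⁴ m/K
ΔT = 1.48×10⁻³ / 1.278892×10⁻⁴ = 11.573 K
T = 16.7 + 11.573 = 28.273 °C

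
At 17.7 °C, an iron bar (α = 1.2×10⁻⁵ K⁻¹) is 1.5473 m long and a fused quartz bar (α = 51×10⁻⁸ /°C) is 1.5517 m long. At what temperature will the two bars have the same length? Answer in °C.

L₁(1 + α₁ΔT) = L₂(1 + α₂ΔT) ⇒ ΔT = (L₂ − L₁)/(α₁L₁ − α₂L₂)
L₂ − L₁ = 1.5517 − 1.5473 = 4.40×10⁻³ m
α₁L₁ − α₂L₂ = 1.2×10⁻⁵×1.5473 − 51×10⁻⁸×1.5517 = 1.7776233×10⁻⁵ m/K
ΔT = 4.40×10⁻³ / 1.7776233×10⁻⁵ = 247.522 K
T = 17.7 + 247.522 = 265.222 °C

T = 265.2 °C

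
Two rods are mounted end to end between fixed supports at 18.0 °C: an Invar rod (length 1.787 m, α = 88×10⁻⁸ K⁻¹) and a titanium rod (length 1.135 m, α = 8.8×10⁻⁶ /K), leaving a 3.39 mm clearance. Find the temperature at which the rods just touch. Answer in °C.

T = 311 °C

Gap closes when ΔL₁ + ΔL₂ = 3.39 mm = 3.39×10⁻³ m
(α₁L₁ + α₂L₂)ΔT = g
α₁L₁ + α₂L₂ = 88×10⁻⁸×1.787 + 8.8×10⁻⁶×1.135 = 1.156056×10⁻⁵ m/K
ΔT = 3.39×10⁻³ / 1.156056×10⁻⁵ = 293.24 K
T = 18.0 + 293.24 = 311.24 °C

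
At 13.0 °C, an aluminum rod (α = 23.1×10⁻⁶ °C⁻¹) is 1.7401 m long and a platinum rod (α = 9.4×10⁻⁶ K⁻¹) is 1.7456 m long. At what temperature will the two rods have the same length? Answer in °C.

T = 244.2 °C

L₁(1 + α₁ΔT) = L₂(1 + α₂ΔT) ⇒ ΔT = (L₂ − L₁)/(α₁L₁ − α₂L₂)
L₂ − L₁ = 1.7456 − 1.7401 = 5.50×10⁻³ m
α₁L₁ − α₂L₂ = 23.1×10⁻⁶×1.7401 − 9.4×10⁻⁶×1.7456 = 2.378767×10⁻⁵ m/K
ΔT = 5.50×10⁻³ / 2.378767×10⁻⁵ = 231.212 K
T = 13.0 + 231.212 = 244.212 °C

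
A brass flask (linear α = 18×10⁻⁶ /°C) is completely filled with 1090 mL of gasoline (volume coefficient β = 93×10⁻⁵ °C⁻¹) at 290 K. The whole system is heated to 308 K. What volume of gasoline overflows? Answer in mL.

The flask also expands: β_container ≈ 3α = 5.4×10⁻⁵ /K
Net overflow = V₀(β_liq − 3α_cont)ΔT
β − 3α = 9.30×10⁻⁴ − 5.4×10⁻⁵ = 8.76×10⁻⁴ /K; ΔT = 18 K
ΔV = 1090 × 8.76×10⁻⁴ × 18 = 17.2 mL

17.2 mL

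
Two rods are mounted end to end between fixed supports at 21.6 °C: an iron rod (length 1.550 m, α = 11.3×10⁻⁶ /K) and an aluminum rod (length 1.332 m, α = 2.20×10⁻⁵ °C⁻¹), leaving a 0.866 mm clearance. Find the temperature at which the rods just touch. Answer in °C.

T = 40.1 °C

Gap closes when ΔL₁ + ΔL₂ = 0.866 mm = 8.66×10⁻⁴ m
(α₁L₁ + α₂L₂)ΔT = g
α₁L₁ + α₂L₂ = 11.3×10⁻⁶×1.550 + 2.20×10⁻⁵×1.332 = 4.6819×10⁻⁵ m/K
ΔT = 8.66×10⁻⁴ / 4.6819×10⁻⁵ = 18.497 K
T = 21.6 + 18.497 = 40.097 °C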